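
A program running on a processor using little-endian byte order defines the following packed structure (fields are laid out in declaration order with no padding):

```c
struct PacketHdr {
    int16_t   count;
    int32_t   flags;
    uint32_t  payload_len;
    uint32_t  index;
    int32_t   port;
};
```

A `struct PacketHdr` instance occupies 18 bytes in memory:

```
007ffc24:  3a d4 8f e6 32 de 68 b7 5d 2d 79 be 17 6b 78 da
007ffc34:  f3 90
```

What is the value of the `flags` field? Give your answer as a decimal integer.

-567089521

`flags` follows `count` (2 bytes), so it starts at byte offset 2 and occupies 4 bytes.
Bytes at offsets 2..5: 8F E6 32 DE.
Little-endian stores the least-significant byte at the lowest address.
Reassemble most-significant byte first: DE 32 E6 8F → 0xDE32E68F.
Top bit is set, so as a signed 32-bit value this is 0xDE32E68F − 2^32 = -567089521.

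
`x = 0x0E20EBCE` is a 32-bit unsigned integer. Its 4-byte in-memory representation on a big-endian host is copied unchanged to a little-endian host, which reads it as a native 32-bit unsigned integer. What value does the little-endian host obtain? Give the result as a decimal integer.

3471515662

Stored big-endian, the bytes at ascending addresses are 0E 20 EB CE.
Read back as little-endian, the first byte is least significant, giving 0xCEEB200E.
0xCEEB200E = 3471515662.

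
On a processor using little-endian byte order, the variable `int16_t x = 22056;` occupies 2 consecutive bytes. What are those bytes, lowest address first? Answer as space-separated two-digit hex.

28 56

22056 in hexadecimal, padded to 16 bits, is 0x5628.
Split into bytes (most-significant first): 56 28.
Little-endian: lowest address holds the least-significant byte.
So at ascending addresses the bytes are 28 56.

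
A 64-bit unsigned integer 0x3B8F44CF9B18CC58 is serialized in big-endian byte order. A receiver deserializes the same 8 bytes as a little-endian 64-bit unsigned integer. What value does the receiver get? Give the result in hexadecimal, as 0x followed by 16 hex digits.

0x58CC189BCF448F3B

Stored big-endian, the bytes at ascending addresses are 3B 8F 44 CF 9B 18 CC 58.
Read back as little-endian, the first byte is least significant, giving 0x58CC189BCF448F3B.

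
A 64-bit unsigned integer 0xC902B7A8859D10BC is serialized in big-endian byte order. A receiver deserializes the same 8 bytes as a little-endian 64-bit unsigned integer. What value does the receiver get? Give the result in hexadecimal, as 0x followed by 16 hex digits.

Stored big-endian, the bytes at ascending addresses are C9 02 B7 A8 85 9D 10 BC.
Read back as little-endian, the first byte is least significant, giving 0xBC109D85A8B702C9.

0xBC109D85A8B702C9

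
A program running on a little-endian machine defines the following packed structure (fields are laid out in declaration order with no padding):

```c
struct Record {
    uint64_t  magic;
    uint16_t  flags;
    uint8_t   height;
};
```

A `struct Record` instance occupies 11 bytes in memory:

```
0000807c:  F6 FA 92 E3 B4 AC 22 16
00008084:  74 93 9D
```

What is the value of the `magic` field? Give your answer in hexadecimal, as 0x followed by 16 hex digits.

0x1622ACB4E392FAF6

`magic` is the first field, at byte offset 0, occupying 8 bytes.
Bytes at offsets 0..7: F6 FA 92 E3 B4 AC 22 16.
In little-endian order the low byte comes first in memory.
Reassemble most-significant byte first: 16 22 AC B4 E3 92 FA F6 → 0x1622ACB4E392FAF6.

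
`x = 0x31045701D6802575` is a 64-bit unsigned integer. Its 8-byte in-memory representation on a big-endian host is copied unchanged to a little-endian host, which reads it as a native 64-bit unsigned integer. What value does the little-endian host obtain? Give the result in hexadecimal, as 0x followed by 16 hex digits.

Stored big-endian, the bytes at ascending addresses are 31 04 57 01 D6 80 25 75.
Read back as little-endian, the first byte is least significant, giving 0x752580D601570431.

0x752580D601570431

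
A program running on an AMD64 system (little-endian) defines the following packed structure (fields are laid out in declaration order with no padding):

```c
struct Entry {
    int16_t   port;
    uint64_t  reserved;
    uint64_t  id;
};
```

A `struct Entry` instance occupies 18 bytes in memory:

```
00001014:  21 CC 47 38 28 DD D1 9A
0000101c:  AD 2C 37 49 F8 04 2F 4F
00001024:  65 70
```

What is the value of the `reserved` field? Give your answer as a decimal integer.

`reserved` follows `port` (2 bytes), so it starts at byte offset 2 and occupies 8 bytes.
Bytes at offsets 2..9: 47 38 28 DD D1 9A AD 2C.
In little-endian order the low byte comes first in memory.
Reassemble most-significant byte first: 2C AD 9A D1 DD 28 38 47 → 0x2CAD9AD1DD283847.
0x2CAD9AD1DD283847 = 3219399534789015623.

3219399534789015623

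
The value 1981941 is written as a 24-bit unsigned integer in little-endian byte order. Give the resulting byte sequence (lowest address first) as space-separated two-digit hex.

1981941 in hexadecimal, padded to 24 bits, is 0x1E3DF5.
Split into bytes (most-significant first): 1E 3D F5.
Little-endian stores the least-significant byte at the lowest address.
So at ascending addresses the bytes are F5 3D 1E.

F5 3D 1E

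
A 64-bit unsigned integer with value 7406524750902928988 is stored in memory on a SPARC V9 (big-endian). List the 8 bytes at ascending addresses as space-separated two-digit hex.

66 C9 43 04 FD B5 26 5C

7406524750902928988 in hexadecimal, padded to 64 bits, is 0x66C94304FDB5265C.
Split into bytes (most-significant first): 66 C9 43 04 FD B5 26 5C.
Big-endian stores the most-significant byte at the lowest address.
So the memory order matches the most-significant-first order: 66 C9 43 04 FD B5 26 5C.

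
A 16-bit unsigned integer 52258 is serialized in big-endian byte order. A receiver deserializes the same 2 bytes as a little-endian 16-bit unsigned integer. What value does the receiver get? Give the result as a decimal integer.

8908

52258 in 16-bit hexadecimal is 0xCC22.
Stored big-endian, the bytes at ascending addresses are CC 22.
Read back as little-endian, the first byte is least significant, giving 0x22CC.
0x22CC = 8908.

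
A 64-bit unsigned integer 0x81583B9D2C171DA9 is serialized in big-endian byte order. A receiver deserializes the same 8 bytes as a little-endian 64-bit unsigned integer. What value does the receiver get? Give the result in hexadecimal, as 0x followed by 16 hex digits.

Stored big-endian, the bytes at ascending addresses are 81 58 3B 9D 2C 17 1D A9.
Read back as little-endian, the first byte is least significant, giving 0xA91D172C9D3B5881.

0xA91D172C9D3B5881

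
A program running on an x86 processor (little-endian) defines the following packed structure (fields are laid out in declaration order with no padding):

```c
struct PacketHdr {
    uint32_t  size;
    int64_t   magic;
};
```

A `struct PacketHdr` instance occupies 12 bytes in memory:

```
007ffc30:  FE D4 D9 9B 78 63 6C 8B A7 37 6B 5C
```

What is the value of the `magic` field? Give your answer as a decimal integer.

`magic` follows `size` (4 bytes), so it starts at byte offset 4 and occupies 8 bytes.
Bytes at offsets 4..11: 78 63 6C 8B A7 37 6B 5C.
Little-endian stores the least-significant byte at the lowest address.
Reassemble most-significant byte first: 5C 6B 37 A7 8B 6C 63 78 → 0x5C6B37A78B6C6378.
0x5C6B37A78B6C6378 = 6659477666735612792.

6659477666735612792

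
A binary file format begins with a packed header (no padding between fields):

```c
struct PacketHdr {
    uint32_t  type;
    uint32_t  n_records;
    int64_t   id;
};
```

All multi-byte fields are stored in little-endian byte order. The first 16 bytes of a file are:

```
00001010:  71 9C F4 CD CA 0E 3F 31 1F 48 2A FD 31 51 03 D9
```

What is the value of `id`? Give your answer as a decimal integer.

-2809312467406403553

`id` follows `type` (4 B), `n_records` (4 B), so it starts at offset 4 + 4 = 8 and occupies 8 bytes.
Bytes at offsets 8..15: 1F 48 2A FD 31 51 03 D9.
Little-endian stores the least-significant byte at the lowest address.
Reassemble most-significant byte first: D9 03 51 31 FD 2A 48 1F → 0xD9035131FD2A481F.
Top bit is set, so as a signed 64-bit value this is 0xD9035131FD2A481F − 2^64 = -2809312467406403553.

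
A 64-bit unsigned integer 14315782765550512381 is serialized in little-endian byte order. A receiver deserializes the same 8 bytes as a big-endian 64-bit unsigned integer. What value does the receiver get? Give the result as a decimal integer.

18241914637712927686

14315782765550512381 in 64-bit hexadecimal is 0xC6ABE093B64C28FD.
Stored little-endian, the bytes at ascending addresses are FD 28 4C B6 93 E0 AB C6.
Read back as big-endian, the last byte is least significant, giving 0xFD284CB693E0ABC6.
0xFD284CB693E0ABC6 = 18241914637712927686.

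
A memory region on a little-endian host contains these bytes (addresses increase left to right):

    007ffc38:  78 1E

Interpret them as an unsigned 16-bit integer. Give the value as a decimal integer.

Little-endian: lowest address holds the least-significant byte.
Reassemble most-significant byte first: 1E 78 → 0x1E78.
0x1E78 = 7800.

7800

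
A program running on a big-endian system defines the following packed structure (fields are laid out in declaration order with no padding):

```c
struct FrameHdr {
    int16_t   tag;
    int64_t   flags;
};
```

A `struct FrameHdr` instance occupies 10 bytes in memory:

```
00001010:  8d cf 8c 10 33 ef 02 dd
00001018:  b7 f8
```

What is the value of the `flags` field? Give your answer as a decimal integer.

`flags` follows `tag` (2 bytes), so it starts at byte offset 2 and occupies 8 bytes.
Bytes at offsets 2..9: 8C 10 33 EF 02 DD B7 F8.
In big-endian order the high byte comes first in memory.
The bytes are already most-significant first: 0x8C1033EF02DDB7F8.
Top bit is set, so as a signed 64-bit value this is 0x8C1033EF02DDB7F8 − 2^64 = -8354120207133984776.

-8354120207133984776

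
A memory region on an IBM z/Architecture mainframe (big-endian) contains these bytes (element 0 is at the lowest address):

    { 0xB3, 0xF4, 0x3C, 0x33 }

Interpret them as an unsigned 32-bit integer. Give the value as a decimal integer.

Big-endian: lowest address holds the most-significant byte.
The bytes are already most-significant first: 0xB3F43C33.
0xB3F43C33 = 3019127859.

3019127859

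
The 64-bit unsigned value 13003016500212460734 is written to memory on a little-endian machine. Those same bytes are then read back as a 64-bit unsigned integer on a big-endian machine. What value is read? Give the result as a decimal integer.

13757569078317183924

13003016500212460734 in 64-bit hexadecimal is 0xB473FE9D2FB4ECBE.
Stored little-endian, the bytes at ascending addresses are BE EC B4 2F 9D FE 73 B4.
Read back as big-endian, the last byte is least significant, giving 0xBEECB42F9DFE73B4.
0xBEECB42F9DFE73B4 = 13757569078317183924.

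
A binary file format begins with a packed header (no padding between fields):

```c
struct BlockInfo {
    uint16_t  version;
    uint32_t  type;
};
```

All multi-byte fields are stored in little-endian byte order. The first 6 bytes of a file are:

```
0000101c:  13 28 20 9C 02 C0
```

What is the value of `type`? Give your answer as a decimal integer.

3221396512

`type` follows `version` (2 bytes), so it starts at byte offset 2 and occupies 4 bytes.
Bytes at offsets 2..5: 20 9C 02 C0.
Little-endian stores the least-significant byte at the lowest address.
Reassemble most-significant byte first: C0 02 9C 20 → 0xC0029C20.
0xC0029C20 = 3221396512.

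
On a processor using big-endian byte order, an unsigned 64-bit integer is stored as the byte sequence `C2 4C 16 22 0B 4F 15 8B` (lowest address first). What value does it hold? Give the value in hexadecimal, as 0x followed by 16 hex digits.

Big-endian stores the most-significant byte at the lowest address.
The bytes are already most-significant first: 0xC24C16220B4F158B.

0xC24C16220B4F158B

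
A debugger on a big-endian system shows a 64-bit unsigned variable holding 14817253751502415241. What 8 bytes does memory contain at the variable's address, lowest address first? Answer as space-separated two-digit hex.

CD A1 75 C8 25 20 25 89

14817253751502415241 in hexadecimal, padded to 64 bits, is 0xCDA175C825202589.
Split into bytes (most-significant first): CD A1 75 C8 25 20 25 89.
Big-endian stores the most-significant byte at the lowest address.
So the memory order matches the most-significant-first order: CD A1 75 C8 25 20 25 89.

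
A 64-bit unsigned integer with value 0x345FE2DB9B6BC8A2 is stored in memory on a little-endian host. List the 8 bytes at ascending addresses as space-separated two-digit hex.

A2 C8 6B 9B DB E2 5F 34

Split into bytes (most-significant first): 34 5F E2 DB 9B 6B C8 A2.
Little-endian: lowest address holds the least-significant byte.
So at ascending addresses the bytes are A2 C8 6B 9B DB E2 5F 34.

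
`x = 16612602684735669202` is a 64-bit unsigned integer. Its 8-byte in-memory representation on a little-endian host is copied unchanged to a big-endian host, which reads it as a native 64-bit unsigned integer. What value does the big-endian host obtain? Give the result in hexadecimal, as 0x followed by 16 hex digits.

0xD2C35EDA1FD28BE6

16612602684735669202 in 64-bit hexadecimal is 0xE68BD21FDA5EC3D2.
Stored little-endian, the bytes at ascending addresses are D2 C3 5E DA 1F D2 8B E6.
Read back as big-endian, the last byte is least significant, giving 0xD2C35EDA1FD28BE6.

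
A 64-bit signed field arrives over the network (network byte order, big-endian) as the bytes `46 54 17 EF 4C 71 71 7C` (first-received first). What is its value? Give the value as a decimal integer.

5067701797245776252

Big-endian stores the most-significant byte at the lowest address.
The bytes are already most-significant first: 0x465417EF4C71717C.
0x465417EF4C71717C = 5067701797245776252.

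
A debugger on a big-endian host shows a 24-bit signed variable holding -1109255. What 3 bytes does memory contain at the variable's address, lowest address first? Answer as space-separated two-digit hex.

Two's complement of -1109255 in 24 bits: 1109255 = 0x10ED07; invert → 0xEF12F8; add 1 → 0xEF12F9.
Split into bytes (most-significant first): EF 12 F9.
In big-endian order the high byte comes first in memory.
So the memory order matches the most-significant-first order: EF 12 F9.

EF 12 F9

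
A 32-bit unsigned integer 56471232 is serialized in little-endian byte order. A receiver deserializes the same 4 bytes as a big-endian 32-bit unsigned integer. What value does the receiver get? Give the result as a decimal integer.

3232652547

56471232 in 32-bit hexadecimal is 0x035DAEC0.
Stored little-endian, the bytes at ascending addresses are C0 AE 5D 03.
Read back as big-endian, the last byte is least significant, giving 0xC0AE5D03.
0xC0AE5D03 = 3232652547.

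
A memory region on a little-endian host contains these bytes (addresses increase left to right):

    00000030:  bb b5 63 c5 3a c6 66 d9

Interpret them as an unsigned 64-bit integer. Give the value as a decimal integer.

Little-endian stores the least-significant byte at the lowest address.
Reassemble most-significant byte first: D9 66 C6 3A C5 63 B5 BB → 0xD966C63AC563B5BB.
0xD966C63AC563B5BB = 15665426309576897979.

15665426309576897979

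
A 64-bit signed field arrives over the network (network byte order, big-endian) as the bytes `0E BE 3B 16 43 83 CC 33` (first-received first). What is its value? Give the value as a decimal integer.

1062351528914046003

Big-endian stores the most-significant byte at the lowest address.
The bytes are already most-significant first: 0x0EBE3B164383CC33.
0x0EBE3B164383CC33 = 1062351528914046003.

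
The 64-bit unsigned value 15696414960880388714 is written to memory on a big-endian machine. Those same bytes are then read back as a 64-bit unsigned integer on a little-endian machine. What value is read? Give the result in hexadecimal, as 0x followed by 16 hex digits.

0x6A0A67663EDED4D9

15696414960880388714 in 64-bit hexadecimal is 0xD9D4DE3E66670A6A.
Stored big-endian, the bytes at ascending addresses are D9 D4 DE 3E 66 67 0A 6A.
Read back as little-endian, the first byte is least significant, giving 0x6A0A67663EDED4D9.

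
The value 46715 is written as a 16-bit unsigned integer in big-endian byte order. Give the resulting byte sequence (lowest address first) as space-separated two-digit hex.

46715 in hexadecimal, padded to 16 bits, is 0xB67B.
Split into bytes (most-significant first): B6 7B.
Big-endian stores the most-significant byte at the lowest address.
So the memory order matches the most-significant-first order: B6 7B.

B6 7B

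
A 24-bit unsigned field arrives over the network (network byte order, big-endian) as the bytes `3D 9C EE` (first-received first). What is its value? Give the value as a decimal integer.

In big-endian order the high byte comes first in memory.
The bytes are already most-significant first: 0x3D9CEE.
0x3D9CEE = 4037870.

4037870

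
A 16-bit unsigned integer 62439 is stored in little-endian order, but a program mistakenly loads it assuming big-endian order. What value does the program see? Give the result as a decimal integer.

62439 in 16-bit hexadecimal is 0xF3E7.
Stored little-endian, the bytes at ascending addresses are E7 F3.
Read back as big-endian, the last byte is least significant, giving 0xE7F3.
0xE7F3 = 59379.

59379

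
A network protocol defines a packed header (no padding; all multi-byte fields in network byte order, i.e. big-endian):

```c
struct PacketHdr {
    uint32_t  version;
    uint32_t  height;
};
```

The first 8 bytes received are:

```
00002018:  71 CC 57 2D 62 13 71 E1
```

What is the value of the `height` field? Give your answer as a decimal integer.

`height` follows `version` (4 bytes), so it starts at byte offset 4 and occupies 4 bytes.
Bytes at offsets 4..7: 62 13 71 E1.
Big-endian: lowest address holds the most-significant byte.
The bytes are already most-significant first: 0x621371E1.
0x621371E1 = 1645441505.

1645441505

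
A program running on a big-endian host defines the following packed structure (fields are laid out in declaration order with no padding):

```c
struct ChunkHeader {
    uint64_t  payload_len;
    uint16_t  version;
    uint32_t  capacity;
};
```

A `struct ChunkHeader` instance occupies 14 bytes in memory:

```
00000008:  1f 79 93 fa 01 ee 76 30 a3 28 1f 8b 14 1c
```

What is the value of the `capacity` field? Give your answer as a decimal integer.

529208348

`capacity` follows `payload_len` (8 B), `version` (2 B), so it starts at offset 8 + 2 = 10 and occupies 4 bytes.
Bytes at offsets 10..13: 1F 8B 14 1C.
Big-endian stores the most-significant byte at the lowest address.
The bytes are already most-significant first: 0x1F8B141C.
0x1F8B141C = 529208348.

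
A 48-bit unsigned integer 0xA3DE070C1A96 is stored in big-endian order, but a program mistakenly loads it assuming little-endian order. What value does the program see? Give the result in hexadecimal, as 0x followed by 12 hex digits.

0x961A0C07DEA3

Stored big-endian, the bytes at ascending addresses are A3 DE 07 0C 1A 96.
Read back as little-endian, the first byte is least significant, giving 0x961A0C07DEA3.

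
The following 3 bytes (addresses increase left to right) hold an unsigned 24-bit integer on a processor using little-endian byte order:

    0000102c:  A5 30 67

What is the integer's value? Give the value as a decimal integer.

In little-endian order the low byte comes first in memory.
Reassemble most-significant byte first: 67 30 A5 → 0x6730A5.
0x6730A5 = 6762661.

6762661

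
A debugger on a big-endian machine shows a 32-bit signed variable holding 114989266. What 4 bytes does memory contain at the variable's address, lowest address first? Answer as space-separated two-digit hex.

114989266 in hexadecimal, padded to 32 bits, is 0x06DA98D2.
Split into bytes (most-significant first): 06 DA 98 D2.
Big-endian: lowest address holds the most-significant byte.
So the memory order matches the most-significant-first order: 06 DA 98 D2.

06 DA 98 D2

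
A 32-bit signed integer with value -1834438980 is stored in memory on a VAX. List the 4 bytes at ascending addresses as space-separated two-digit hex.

Two's complement of -1834438980 in 32 bits: 1834438980 = 0x6D575144; invert → 0x92A8AEBB; add 1 → 0x92A8AEBC.
Split into bytes (most-significant first): 92 A8 AE BC.
Little-endian stores the least-significant byte at the lowest address.
So at ascending addresses the bytes are BC AE A8 92.

BC AE A8 92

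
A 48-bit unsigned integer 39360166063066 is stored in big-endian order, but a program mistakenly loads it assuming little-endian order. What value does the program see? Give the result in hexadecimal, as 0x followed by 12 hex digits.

39360166063066 in 48-bit hexadecimal is 0x23CC40B76BDA.
Stored big-endian, the bytes at ascending addresses are 23 CC 40 B7 6B DA.
Read back as little-endian, the first byte is least significant, giving 0xDA6BB740CC23.

0xDA6BB740CC23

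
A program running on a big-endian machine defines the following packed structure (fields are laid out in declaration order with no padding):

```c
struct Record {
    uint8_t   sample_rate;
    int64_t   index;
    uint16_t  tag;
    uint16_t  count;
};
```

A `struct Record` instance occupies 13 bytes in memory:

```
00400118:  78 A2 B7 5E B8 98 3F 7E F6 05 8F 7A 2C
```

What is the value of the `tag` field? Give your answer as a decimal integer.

1423

`tag` follows `sample_rate` (1 B), `index` (8 B), so it starts at offset 1 + 8 = 9 and occupies 2 bytes.
Bytes at offsets 9..10: 05 8F.
In big-endian order the high byte comes first in memory.
The bytes are already most-significant first: 0x058F.
0x058F = 1423.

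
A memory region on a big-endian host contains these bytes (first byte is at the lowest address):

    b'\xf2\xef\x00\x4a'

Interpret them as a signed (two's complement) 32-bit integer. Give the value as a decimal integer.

In big-endian order the high byte comes first in memory.
The bytes are already most-significant first: 0xF2EF004A.
Top bit is set, so as a signed 32-bit value this is 0xF2EF004A − 2^32 = -219217846.

-219217846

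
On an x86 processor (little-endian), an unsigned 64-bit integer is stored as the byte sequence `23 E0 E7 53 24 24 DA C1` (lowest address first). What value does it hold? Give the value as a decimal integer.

Little-endian: lowest address holds the least-significant byte.
Reassemble most-significant byte first: C1 DA 24 24 53 E7 E0 23 → 0xC1DA242453E7E023.
0xC1DA242453E7E023 = 13968516932688142371.

13968516932688142371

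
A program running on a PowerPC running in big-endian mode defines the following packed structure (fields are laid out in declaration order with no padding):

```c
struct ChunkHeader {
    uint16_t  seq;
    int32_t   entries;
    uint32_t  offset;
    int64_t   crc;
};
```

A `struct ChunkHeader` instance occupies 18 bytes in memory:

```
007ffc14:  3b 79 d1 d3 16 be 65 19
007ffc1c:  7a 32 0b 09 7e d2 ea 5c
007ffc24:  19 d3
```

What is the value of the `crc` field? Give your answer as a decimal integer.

795306253547739603

`crc` follows `seq` (2 B), `entries` (4 B), `offset` (4 B), so it starts at offset 2 + 4 + 4 = 10 and occupies 8 bytes.
Bytes at offsets 10..17: 0B 09 7E D2 EA 5C 19 D3.
In big-endian order the high byte comes first in memory.
The bytes are already most-significant first: 0x0B097ED2EA5C19D3.
0x0B097ED2EA5C19D3 = 795306253547739603.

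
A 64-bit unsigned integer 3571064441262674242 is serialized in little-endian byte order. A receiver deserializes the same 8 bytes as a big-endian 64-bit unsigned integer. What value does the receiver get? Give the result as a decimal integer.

3571064441262674242 in 64-bit hexadecimal is 0x318EF830637D9142.
Stored little-endian, the bytes at ascending addresses are 42 91 7D 63 30 F8 8E 31.
Read back as big-endian, the last byte is least significant, giving 0x42917D6330F88E31.
0x42917D6330F88E31 = 4796752943103118897.

4796752943103118897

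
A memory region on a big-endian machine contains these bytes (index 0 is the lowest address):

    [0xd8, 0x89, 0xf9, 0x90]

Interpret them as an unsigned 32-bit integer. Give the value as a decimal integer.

Big-endian stores the most-significant byte at the lowest address.
The bytes are already most-significant first: 0xD889F990.
0xD889F990 = 3632920976.

3632920976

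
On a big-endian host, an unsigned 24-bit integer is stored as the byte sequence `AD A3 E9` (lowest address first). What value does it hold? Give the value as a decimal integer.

11379689

Big-endian stores the most-significant byte at the lowest address.
The bytes are already most-significant first: 0xADA3E9.
0xADA3E9 = 11379689.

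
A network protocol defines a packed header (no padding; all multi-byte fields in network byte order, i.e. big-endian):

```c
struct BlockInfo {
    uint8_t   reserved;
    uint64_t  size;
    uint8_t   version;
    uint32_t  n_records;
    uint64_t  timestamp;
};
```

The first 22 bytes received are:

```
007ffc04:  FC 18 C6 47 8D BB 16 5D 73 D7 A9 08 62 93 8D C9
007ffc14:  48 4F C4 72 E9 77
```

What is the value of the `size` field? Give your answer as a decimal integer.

1785192976353746291

`size` follows `reserved` (1 byte), so it starts at byte offset 1 and occupies 8 bytes.
Bytes at offsets 1..8: 18 C6 47 8D BB 16 5D 73.
Big-endian stores the most-significant byte at the lowest address.
The bytes are already most-significant first: 0x18C6478DBB165D73.
0x18C6478DBB165D73 = 1785192976353746291.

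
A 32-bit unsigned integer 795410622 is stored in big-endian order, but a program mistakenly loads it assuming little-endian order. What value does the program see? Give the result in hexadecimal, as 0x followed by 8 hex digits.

795410622 in 32-bit hexadecimal is 0x2F6900BE.
Stored big-endian, the bytes at ascending addresses are 2F 69 00 BE.
Read back as little-endian, the first byte is least significant, giving 0xBE00692F.

0xBE00692F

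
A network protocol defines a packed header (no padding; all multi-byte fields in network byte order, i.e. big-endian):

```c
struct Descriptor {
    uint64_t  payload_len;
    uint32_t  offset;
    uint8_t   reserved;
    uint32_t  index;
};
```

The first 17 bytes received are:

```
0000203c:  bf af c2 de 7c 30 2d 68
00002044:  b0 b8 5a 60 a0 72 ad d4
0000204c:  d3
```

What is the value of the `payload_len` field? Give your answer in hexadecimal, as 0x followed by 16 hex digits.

0xBFAFC2DE7C302D68

`payload_len` is the first field, at byte offset 0, occupying 8 bytes.
Bytes at offsets 0..7: BF AF C2 DE 7C 30 2D 68.
Big-endian: lowest address holds the most-significant byte.
The bytes are already most-significant first: 0xBFAFC2DE7C302D68.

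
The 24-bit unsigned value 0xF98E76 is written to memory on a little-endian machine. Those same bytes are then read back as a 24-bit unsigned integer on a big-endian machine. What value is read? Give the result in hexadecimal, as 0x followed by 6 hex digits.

0x768EF9

Stored little-endian, the bytes at ascending addresses are 76 8E F9.
Read back as big-endian, the last byte is least significant, giving 0x768EF9.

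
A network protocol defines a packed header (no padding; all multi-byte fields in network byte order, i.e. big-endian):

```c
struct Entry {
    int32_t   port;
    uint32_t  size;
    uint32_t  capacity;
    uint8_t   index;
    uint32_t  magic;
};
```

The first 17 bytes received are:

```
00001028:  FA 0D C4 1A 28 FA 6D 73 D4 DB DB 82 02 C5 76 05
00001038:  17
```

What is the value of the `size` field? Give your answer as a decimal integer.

`size` follows `port` (4 bytes), so it starts at byte offset 4 and occupies 4 bytes.
Bytes at offsets 4..7: 28 FA 6D 73.
Big-endian: lowest address holds the most-significant byte.
The bytes are already most-significant first: 0x28FA6D73.
0x28FA6D73 = 687500659.

687500659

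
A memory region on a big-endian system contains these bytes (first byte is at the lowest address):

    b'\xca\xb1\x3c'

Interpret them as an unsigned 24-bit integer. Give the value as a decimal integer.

In big-endian order the high byte comes first in memory.
The bytes are already most-significant first: 0xCAB13C.
0xCAB13C = 13283644.

13283644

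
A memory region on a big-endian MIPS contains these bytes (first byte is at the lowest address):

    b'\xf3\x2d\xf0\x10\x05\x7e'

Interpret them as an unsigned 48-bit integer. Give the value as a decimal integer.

Big-endian stores the most-significant byte at the lowest address.
The bytes are already most-significant first: 0xF32DF010057E.
0xF32DF010057E = 267378626659710.

267378626659710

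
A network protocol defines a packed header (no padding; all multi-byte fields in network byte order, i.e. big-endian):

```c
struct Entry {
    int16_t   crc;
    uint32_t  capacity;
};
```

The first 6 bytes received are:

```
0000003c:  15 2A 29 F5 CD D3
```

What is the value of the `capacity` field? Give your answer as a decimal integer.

`capacity` follows `crc` (2 bytes), so it starts at byte offset 2 and occupies 4 bytes.
Bytes at offsets 2..5: 29 F5 CD D3.
Big-endian stores the most-significant byte at the lowest address.
The bytes are already most-significant first: 0x29F5CDD3.
0x29F5CDD3 = 703974867.

703974867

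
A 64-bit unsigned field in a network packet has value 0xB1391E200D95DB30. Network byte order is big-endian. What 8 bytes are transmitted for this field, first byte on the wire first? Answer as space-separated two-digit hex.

Split into bytes (most-significant first): B1 39 1E 20 0D 95 DB 30.
Big-endian: lowest address holds the most-significant byte.
So the memory order matches the most-significant-first order: B1 39 1E 20 0D 95 DB 30.

B1 39 1E 20 0D 95 DB 30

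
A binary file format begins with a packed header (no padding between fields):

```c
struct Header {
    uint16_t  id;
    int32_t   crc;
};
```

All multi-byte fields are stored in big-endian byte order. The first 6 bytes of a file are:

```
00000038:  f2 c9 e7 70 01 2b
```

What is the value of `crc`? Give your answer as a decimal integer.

`crc` follows `id` (2 bytes), so it starts at byte offset 2 and occupies 4 bytes.
Bytes at offsets 2..5: E7 70 01 2B.
Big-endian stores the most-significant byte at the lowest address.
The bytes are already most-significant first: 0xE770012B.
Top bit is set, so as a signed 32-bit value this is 0xE770012B − 2^32 = -412090069.

-412090069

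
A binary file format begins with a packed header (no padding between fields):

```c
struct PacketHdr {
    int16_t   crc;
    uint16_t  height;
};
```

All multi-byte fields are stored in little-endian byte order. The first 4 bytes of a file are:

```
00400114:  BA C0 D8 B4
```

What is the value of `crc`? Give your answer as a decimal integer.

-16198

`crc` is the first field, at byte offset 0, occupying 2 bytes.
Bytes at offsets 0..1: BA C0.
Little-endian: lowest address holds the least-significant byte.
Reassemble most-significant byte first: C0 BA → 0xC0BA.
Top bit is set, so as a signed 16-bit value this is 0xC0BA − 2^16 = -16198.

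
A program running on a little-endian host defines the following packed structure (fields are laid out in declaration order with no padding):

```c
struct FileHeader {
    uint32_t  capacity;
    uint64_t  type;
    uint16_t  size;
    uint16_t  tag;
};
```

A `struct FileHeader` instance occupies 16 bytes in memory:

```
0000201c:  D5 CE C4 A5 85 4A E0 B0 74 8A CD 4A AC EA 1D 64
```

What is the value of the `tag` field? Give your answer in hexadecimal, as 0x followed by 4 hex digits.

0x641D

`tag` follows `capacity` (4 B), `type` (8 B), `size` (2 B), so it starts at offset 4 + 8 + 2 = 14 and occupies 2 bytes.
Bytes at offsets 14..15: 1D 64.
Little-endian stores the least-significant byte at the lowest address.
Reassemble most-significant byte first: 64 1D → 0x641D.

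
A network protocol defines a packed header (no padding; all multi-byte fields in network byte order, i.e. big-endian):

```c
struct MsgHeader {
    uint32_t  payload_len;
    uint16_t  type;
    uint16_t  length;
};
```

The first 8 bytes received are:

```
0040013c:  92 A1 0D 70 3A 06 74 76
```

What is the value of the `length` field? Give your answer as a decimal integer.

`length` follows `payload_len` (4 B), `type` (2 B), so it starts at offset 4 + 2 = 6 and occupies 2 bytes.
Bytes at offsets 6..7: 74 76.
Big-endian stores the most-significant byte at the lowest address.
The bytes are already most-significant first: 0x7476.
0x7476 = 29814.

29814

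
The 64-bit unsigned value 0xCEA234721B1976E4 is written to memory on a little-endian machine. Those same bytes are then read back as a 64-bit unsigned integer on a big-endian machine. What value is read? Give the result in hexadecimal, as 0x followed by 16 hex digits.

0xE476191B7234A2CE

Stored little-endian, the bytes at ascending addresses are E4 76 19 1B 72 34 A2 CE.
Read back as big-endian, the last byte is least significant, giving 0xE476191B7234A2CE.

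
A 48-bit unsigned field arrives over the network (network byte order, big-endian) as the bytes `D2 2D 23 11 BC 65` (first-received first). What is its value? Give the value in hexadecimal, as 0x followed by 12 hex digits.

Big-endian stores the most-significant byte at the lowest address.
The bytes are already most-significant first: 0xD22D2311BC65.

0xD22D2311BC65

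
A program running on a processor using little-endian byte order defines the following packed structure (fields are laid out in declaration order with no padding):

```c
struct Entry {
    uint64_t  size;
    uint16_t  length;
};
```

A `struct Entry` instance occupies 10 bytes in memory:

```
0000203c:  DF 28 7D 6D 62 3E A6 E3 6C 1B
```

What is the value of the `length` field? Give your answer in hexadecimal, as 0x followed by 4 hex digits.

0x1B6C

`length` follows `size` (8 bytes), so it starts at byte offset 8 and occupies 2 bytes.
Bytes at offsets 8..9: 6C 1B.
Little-endian stores the least-significant byte at the lowest address.
Reassemble most-significant byte first: 1B 6C → 0x1B6C.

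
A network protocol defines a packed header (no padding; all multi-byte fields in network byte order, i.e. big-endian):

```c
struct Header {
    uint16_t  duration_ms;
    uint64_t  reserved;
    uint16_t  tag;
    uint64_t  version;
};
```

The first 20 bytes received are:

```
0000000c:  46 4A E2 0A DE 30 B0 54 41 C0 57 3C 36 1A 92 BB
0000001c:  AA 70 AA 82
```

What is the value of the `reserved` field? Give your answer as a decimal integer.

16288075303036928448

`reserved` follows `duration_ms` (2 bytes), so it starts at byte offset 2 and occupies 8 bytes.
Bytes at offsets 2..9: E2 0A DE 30 B0 54 41 C0.
In big-endian order the high byte comes first in memory.
The bytes are already most-significant first: 0xE20ADE30B05441C0.
0xE20ADE30B05441C0 = 16288075303036928448.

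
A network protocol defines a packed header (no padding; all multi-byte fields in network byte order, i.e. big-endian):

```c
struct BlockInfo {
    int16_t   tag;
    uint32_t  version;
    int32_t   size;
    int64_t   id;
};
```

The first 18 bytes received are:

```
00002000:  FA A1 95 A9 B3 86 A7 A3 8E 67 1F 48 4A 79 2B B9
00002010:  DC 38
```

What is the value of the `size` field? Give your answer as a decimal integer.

`size` follows `tag` (2 B), `version` (4 B), so it starts at offset 2 + 4 = 6 and occupies 4 bytes.
Bytes at offsets 6..9: A7 A3 8E 67.
Big-endian stores the most-significant byte at the lowest address.
The bytes are already most-significant first: 0xA7A38E67.
Top bit is set, so as a signed 32-bit value this is 0xA7A38E67 − 2^32 = -1482453401.

-1482453401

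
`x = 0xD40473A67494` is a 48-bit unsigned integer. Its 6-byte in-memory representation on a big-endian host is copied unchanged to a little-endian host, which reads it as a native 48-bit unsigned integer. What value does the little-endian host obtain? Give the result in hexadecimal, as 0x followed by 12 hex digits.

Stored big-endian, the bytes at ascending addresses are D4 04 73 A6 74 94.
Read back as little-endian, the first byte is least significant, giving 0x9474A67304D4.

0x9474A67304D4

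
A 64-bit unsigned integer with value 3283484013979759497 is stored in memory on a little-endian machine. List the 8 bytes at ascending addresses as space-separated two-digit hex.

3283484013979759497 in hexadecimal, padded to 64 bits, is 0x2D91475066EFF389.
Split into bytes (most-significant first): 2D 91 47 50 66 EF F3 89.
In little-endian order the low byte comes first in memory.
So at ascending addresses the bytes are 89 F3 EF 66 50 47 91 2D.

89 F3 EF 66 50 47 91 2D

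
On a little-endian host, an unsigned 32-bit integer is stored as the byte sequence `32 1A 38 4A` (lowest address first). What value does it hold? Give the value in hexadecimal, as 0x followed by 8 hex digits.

0x4A381A32

In little-endian order the low byte comes first in memory.
Reassemble most-significant byte first: 4A 38 1A 32 → 0x4A381A32.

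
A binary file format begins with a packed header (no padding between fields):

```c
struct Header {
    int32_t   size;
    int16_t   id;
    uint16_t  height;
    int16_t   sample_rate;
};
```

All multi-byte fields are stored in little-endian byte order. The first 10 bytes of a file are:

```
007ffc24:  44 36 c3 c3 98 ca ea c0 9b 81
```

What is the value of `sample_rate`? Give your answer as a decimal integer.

-32357

`sample_rate` follows `size` (4 B), `id` (2 B), `height` (2 B), so it starts at offset 4 + 2 + 2 = 8 and occupies 2 bytes.
Bytes at offsets 8..9: 9B 81.
Little-endian stores the least-significant byte at the lowest address.
Reassemble most-significant byte first: 81 9B → 0x819B.
Top bit is set, so as a signed 16-bit value this is 0x819B − 2^16 = -32357.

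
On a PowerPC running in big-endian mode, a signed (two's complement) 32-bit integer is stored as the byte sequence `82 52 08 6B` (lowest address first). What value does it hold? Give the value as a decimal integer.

-2108553109

In big-endian order the high byte comes first in memory.
The bytes are already most-significant first: 0x8252086B.
Top bit is set, so as a signed 32-bit value this is 0x8252086B − 2^32 = -2108553109.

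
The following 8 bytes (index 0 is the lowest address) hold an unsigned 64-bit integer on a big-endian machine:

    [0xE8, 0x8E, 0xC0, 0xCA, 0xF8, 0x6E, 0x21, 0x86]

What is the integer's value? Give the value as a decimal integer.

16757543241476088198

In big-endian order the high byte comes first in memory.
The bytes are already most-significant first: 0xE88EC0CAF86E2186.
0xE88EC0CAF86E2186 = 16757543241476088198.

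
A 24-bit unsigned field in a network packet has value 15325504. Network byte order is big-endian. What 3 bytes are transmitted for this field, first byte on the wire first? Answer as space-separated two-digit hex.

15325504 in hexadecimal, padded to 24 bits, is 0xE9D940.
Split into bytes (most-significant first): E9 D9 40.
Big-endian: lowest address holds the most-significant byte.
So the memory order matches the most-significant-first order: E9 D9 40.

E9 D9 40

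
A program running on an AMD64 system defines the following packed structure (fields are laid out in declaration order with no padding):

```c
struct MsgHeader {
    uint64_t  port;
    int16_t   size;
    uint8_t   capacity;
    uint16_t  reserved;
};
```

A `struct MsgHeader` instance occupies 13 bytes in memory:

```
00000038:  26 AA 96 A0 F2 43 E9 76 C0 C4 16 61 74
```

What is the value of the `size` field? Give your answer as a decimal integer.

-15168

`size` follows `port` (8 bytes), so it starts at byte offset 8 and occupies 2 bytes.
Bytes at offsets 8..9: C0 C4.
Little-endian stores the least-significant byte at the lowest address.
Reassemble most-significant byte first: C4 C0 → 0xC4C0.
Top bit is set, so as a signed 16-bit value this is 0xC4C0 − 2^16 = -15168.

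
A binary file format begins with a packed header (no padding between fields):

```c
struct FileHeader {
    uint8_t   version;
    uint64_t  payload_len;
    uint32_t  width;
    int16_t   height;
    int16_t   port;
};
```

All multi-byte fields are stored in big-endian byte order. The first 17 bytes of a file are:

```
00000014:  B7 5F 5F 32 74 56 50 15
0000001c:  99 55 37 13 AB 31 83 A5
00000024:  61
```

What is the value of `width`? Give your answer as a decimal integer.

1429672875

`width` follows `version` (1 B), `payload_len` (8 B), so it starts at offset 1 + 8 = 9 and occupies 4 bytes.
Bytes at offsets 9..12: 55 37 13 AB.
Big-endian: lowest address holds the most-significant byte.
The bytes are already most-significant first: 0x553713AB.
0x553713AB = 1429672875.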